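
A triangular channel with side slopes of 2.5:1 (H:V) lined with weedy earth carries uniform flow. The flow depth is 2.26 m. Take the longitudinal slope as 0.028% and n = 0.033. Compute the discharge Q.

For a triangular section with side slope z = 2.5: A = zy² = 2.5×2.26² = 12.77 m²; P = 2y√(1+z²) = 2×2.26×2.693 = 12.17 m.
Hydraulic radius R = A/P = 12.77/12.17 = 1.049 m.
Manning's equation: Q = (1/n) A R^(2/3) S^(1/2) = (1/0.033) × 12.77 × 1.049^(2/3) × 0.00028^(1/2) = 6.69 m³/s.

Q = 6.69 m³/s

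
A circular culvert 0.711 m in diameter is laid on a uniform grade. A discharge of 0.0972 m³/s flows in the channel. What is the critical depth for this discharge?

y_c = 0.189 m

At critical depth, Q² T / (g A³) = 1, i.e. A³/T = Q²/g = 0.0972²/9.81 = 0.0009631.
Trying y = 0.238 m: A³/T = 0.002358 — too large.
Trying y = 0.139 m: A³/T = 0.0002905 — too small.
Trying y = 0.189 m: A³/T = 0.0009645 — ≈ 0.0009631.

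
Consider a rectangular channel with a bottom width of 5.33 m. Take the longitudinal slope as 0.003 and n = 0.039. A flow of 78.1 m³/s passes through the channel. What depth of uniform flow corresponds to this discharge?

y_n = 6.77 m

Manning's equation rearranged: A R^(2/3) = nQ / (1·√S) = 0.039 × 78.1 / (√0.003) = 55.61.
At y = 5.41 m: A R^(2/3) = 42.44 — low.
At y = 6.77 m: A R^(2/3) = 55.59 — matches.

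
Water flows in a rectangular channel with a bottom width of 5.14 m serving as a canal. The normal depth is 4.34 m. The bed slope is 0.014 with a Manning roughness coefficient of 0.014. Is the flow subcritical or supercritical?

supercritical

Flow area A = b·y = 5.14 × 4.34 = 22.31 m². Wetted perimeter P = b + 2y = 5.14 + 2×4.34 = 13.82 m.
Hydraulic radius R = A/P = 22.31/13.82 = 1.614 m.
V = (1/n) R^(2/3) √S = (1/0.014) × 1.614^(2/3) × √0.014 = 11.63 m/s. Hydraulic depth D_h = A/T = 22.31/5.14 = 4.34 m.
Froude number Fr = V/√(g·D_h) = 11.63/√(9.81×4.34) = 1.78, which is greater than 1, so the flow is supercritical.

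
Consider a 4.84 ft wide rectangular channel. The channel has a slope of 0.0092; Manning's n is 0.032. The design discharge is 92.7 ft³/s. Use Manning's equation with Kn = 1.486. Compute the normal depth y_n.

Manning's equation rearranged: A R^(2/3) = nQ / (1.486·√S) = 0.032 × 92.7 / (1.486 × √0.0092) = 20.81.
Trying y = 2.77 ft: A R^(2/3) = 15.9 — short.
Trying y = 3.89 ft: A R^(2/3) = 24.58 — over.
Trying y = 3.41 ft: A R^(2/3) = 20.81 — matches.

y_n = 3.41 ft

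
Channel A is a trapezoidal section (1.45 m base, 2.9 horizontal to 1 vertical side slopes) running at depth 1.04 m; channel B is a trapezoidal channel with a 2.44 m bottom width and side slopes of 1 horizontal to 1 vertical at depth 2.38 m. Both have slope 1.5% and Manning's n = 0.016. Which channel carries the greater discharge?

channel B

Channel A: With bottom width b = 1.45 m and side slope z = 2.9: A = (b + zy)y = (1.45 + 2.9×1.04)×1.04 = 4.645 m²; P = b + 2y√(1+z²) = 1.45 + 2×1.04×3.068 = 7.831 m. Hydraulic radius R = A/P = 4.645/7.831 = 0.5931 m. Q_A = (1/0.016)·4.645·0.5931^(2/3)·√0.015 = 25.1 m³/s.
Channel B: With bottom width b = 2.44 m and side slope z = 1: A = (b + zy)y = (2.44 + 1×2.38)×2.38 = 11.47 m²; P = b + 2y√(1+z²) = 2.44 + 2×2.38×1.414 = 9.172 m. Hydraulic radius R = A/P = 11.47/9.172 = 1.251 m. Q_B = (1/0.016)·11.47·1.251^(2/3)·√0.015 = 101.9 m³/s.
Q_A = 25.1 m³/s vs Q_B = 101.9 m³/s, so channel B carries more.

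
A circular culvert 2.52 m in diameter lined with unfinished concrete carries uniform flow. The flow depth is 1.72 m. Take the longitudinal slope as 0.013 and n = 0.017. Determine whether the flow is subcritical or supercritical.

For a circular section of diameter D = 2.52 m at depth y = 1.72 m, the central angle is θ = 2 arccos(1 − 2y/D) = 3.889 rad. Then A = (D²/8)(θ − sin θ) = 3.627 m² and P = Dθ/2 = 4.9 m.
Hydraulic radius R = A/P = 3.627/4.9 = 0.7401 m.
V = (1/n) R^(2/3) √S = (1/0.017) × 0.7401^(2/3) × √0.013 = 5.488 m/s. Hydraulic depth D_h = A/T = 3.627/2.346 = 1.546 m.
Froude number Fr = V/√(g·D_h) = 5.488/√(9.81×1.546) = 1.41, which is greater than 1, so the flow is supercritical.

supercritical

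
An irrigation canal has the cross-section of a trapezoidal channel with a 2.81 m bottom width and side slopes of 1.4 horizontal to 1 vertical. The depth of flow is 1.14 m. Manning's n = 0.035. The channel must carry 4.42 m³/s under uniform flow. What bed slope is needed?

With bottom width b = 2.81 m and side slope z = 1.4: A = (b + zy)y = (2.81 + 1.4×1.14)×1.14 = 5.023 m²; P = b + 2y√(1+z²) = 2.81 + 2×1.14×1.72 = 6.733 m.
Hydraulic radius R = A/P = 5.023/6.733 = 0.746 m.
From Manning's equation, S = [nQ / (1 A R^(2/3))]² = [0.035 × 4.42 / (1 × 5.023 × 0.746^(2/3))]² = 0.0014.

S = 0.0014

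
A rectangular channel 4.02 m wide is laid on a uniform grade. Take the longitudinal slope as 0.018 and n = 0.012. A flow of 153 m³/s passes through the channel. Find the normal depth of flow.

y_n = 3.01 m

Manning's equation rearranged: A R^(2/3) = nQ / (1·√S) = 0.012 × 153 / (√0.018) = 13.68.
Trying y = 2.12 m: A R^(2/3) = 8.702 — too small.
Trying y = 3.01 m: A R^(2/3) = 13.7 — matches.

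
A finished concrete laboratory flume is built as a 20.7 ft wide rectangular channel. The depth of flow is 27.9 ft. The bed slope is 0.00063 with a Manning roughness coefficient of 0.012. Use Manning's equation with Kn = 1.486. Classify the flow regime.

subcritical

Flow area A = b·y = 20.7 × 27.9 = 577.5 ft². Wetted perimeter P = b + 2y = 20.7 + 2×27.9 = 76.5 ft.
Hydraulic radius R = A/P = 577.5/76.5 = 7.549 ft.
V = (1.486/n) R^(2/3) √S = (1.486/0.012) × 7.549^(2/3) × √0.00063 = 11.96 ft/s. Hydraulic depth D_h = A/T = 577.5/20.7 = 27.9 ft.
Froude number Fr = V/√(g·D_h) = 11.96/√(32.2×27.9) = 0.399, which is less than 1, so the flow is subcritical.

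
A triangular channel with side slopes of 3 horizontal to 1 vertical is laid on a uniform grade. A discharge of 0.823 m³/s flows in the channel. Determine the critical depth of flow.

y_c = 0.434 m

At critical depth, Q² T / (g A³) = 1, i.e. A³/T = Q²/g = 0.823²/9.81 = 0.06904.
Try y = 0.35 m: A³/T = 0.02363 — short.
Try y = 0.476 m: A³/T = 0.11 — over.
Try y = 0.434 m: A³/T = 0.06929 — ≈ 0.06904.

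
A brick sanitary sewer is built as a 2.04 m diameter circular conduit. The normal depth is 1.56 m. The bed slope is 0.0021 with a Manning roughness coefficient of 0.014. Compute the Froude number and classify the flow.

subcritical

For a circular section of diameter D = 2.04 m at depth y = 1.56 m, the central angle is θ = 2 arccos(1 − 2y/D) = 4.257 rad. Then A = (D²/8)(θ − sin θ) = 2.682 m² and P = Dθ/2 = 4.343 m.
Hydraulic radius R = A/P = 2.682/4.343 = 0.6176 m.
V = (1/n) R^(2/3) √S = (1/0.014) × 0.6176^(2/3) × √0.0021 = 2.374 m/s. Hydraulic depth D_h = A/T = 2.682/1.731 = 1.55 m.
Froude number Fr = V/√(g·D_h) = 2.374/√(9.81×1.55) = 0.609, which is less than 1, so the flow is subcritical.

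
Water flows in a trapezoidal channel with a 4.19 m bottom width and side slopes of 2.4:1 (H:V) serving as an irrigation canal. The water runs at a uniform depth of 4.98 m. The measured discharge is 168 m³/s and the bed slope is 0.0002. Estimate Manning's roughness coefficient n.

With bottom width b = 4.19 m and side slope z = 2.4: A = (b + zy)y = (4.19 + 2.4×4.98)×4.98 = 80.39 m²; P = b + 2y√(1+z²) = 4.19 + 2×4.98×2.6 = 30.09 m.
Hydraulic radius R = A/P = 80.39/30.09 = 2.672 m.
Rearranging Manning's equation: n = (1/Q) A R^(2/3) S^(1/2) = (1/168) × 80.39 × 2.672^(2/3) × √0.0002 = 0.013.

n = 0.013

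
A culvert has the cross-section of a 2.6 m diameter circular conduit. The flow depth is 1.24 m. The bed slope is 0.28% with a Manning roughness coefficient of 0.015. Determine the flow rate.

Q = 6.48 m³/s

For a circular section of diameter D = 2.6 m at depth y = 1.24 m, the central angle is θ = 2 arccos(1 − 2y/D) = 3.049 rad. Then A = (D²/8)(θ − sin θ) = 2.499 m² and P = Dθ/2 = 3.964 m.
Hydraulic radius R = A/P = 2.499/3.964 = 0.6303 m.
Manning's equation: Q = (1/n) A R^(2/3) S^(1/2) = (1/0.015) × 2.499 × 0.6303^(2/3) × 0.0028^(1/2) = 6.48 m³/s.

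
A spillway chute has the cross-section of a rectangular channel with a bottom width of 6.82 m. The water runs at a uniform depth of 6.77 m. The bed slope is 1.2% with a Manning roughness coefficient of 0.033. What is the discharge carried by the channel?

Flow area A = b·y = 6.82 × 6.77 = 46.17 m². Wetted perimeter P = b + 2y = 6.82 + 2×6.77 = 20.36 m.
Hydraulic radius R = A/P = 46.17/20.36 = 2.268 m.
Manning's equation: Q = (1/n) A R^(2/3) S^(1/2) = (1/0.033) × 46.17 × 2.268^(2/3) × 0.012^(1/2) = 265 m³/s.

Q = 265 m³/s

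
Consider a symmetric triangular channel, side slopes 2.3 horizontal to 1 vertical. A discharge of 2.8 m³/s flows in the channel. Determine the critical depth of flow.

At critical depth, Q² T / (g A³) = 1, i.e. A³/T = Q²/g = 2.8²/9.81 = 0.7992.
At y = 0.957 m: A³/T = 2.123 — high.
At y = 0.658 m: A³/T = 0.3263 — low.
At y = 0.787 m: A³/T = 0.7985 — matches.

y_c = 0.787 m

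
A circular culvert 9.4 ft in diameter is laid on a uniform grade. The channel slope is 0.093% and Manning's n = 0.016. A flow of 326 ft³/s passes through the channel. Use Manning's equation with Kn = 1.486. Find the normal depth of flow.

Manning's equation rearranged: A R^(2/3) = nQ / (1.486·√S) = 0.016 × 326 / (1.486 × √0.00093) = 115.1.
Trying y = 8.74 ft: A R^(2/3) = 131.9 — too large.
Trying y = 6.42 ft: A R^(2/3) = 99.39 — too small.
Trying y = 7.23 ft: A R^(2/3) = 115.1 — ≈ 115.1.

y_n = 7.23 ft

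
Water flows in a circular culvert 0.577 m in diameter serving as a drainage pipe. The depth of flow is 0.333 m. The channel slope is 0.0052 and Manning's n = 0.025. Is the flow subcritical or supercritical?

subcritical

For a circular section of diameter D = 0.577 m at depth y = 0.333 m, the central angle is θ = 2 arccos(1 − 2y/D) = 3.451 rad. Then A = (D²/8)(θ − sin θ) = 0.1563 m² and P = Dθ/2 = 0.9957 m.
Hydraulic radius R = A/P = 0.1563/0.9957 = 0.157 m.
V = (1/n) R^(2/3) √S = (1/0.025) × 0.157^(2/3) × √0.0052 = 0.8394 m/s. Hydraulic depth D_h = A/T = 0.1563/0.5701 = 0.2742 m.
Froude number Fr = V/√(g·D_h) = 0.8394/√(9.81×0.2742) = 0.512, which is less than 1, so the flow is subcritical.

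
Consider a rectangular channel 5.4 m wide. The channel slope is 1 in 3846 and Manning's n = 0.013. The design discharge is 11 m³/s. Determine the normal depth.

y_n = 1.63 m

Manning's equation rearranged: A R^(2/3) = nQ / (1·√S) = 0.013 × 11 / (√0.00026) = 8.868.
Trying y = 1.19 m: A R^(2/3) = 5.657 — too small.
Trying y = 1.79 m: A R^(2/3) = 10.15 — too large.
Trying y = 1.63 m: A R^(2/3) = 8.898 — close enough.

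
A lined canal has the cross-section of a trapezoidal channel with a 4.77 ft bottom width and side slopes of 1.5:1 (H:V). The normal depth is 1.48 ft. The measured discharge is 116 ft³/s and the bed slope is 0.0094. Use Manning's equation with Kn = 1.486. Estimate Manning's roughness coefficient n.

n = 0.0131

With bottom width b = 4.77 ft and side slope z = 1.5: A = (b + zy)y = (4.77 + 1.5×1.48)×1.48 = 10.35 ft²; P = b + 2y√(1+z²) = 4.77 + 2×1.48×1.803 = 10.11 ft.
Hydraulic radius R = A/P = 10.35/10.11 = 1.024 ft.
Rearranging Manning's equation: n = (1.486/Q) A R^(2/3) S^(1/2) = (1.486/116) × 10.35 × 1.024^(2/3) × √0.0094 = 0.0131.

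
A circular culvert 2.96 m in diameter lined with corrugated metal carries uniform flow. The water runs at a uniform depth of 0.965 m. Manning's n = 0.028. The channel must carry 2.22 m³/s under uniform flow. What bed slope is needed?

S = 0.00231

For a circular section of diameter D = 2.96 m at depth y = 0.965 m, the central angle is θ = 2 arccos(1 − 2y/D) = 2.431 rad. Then A = (D²/8)(θ − sin θ) = 1.948 m² and P = Dθ/2 = 3.598 m.
Hydraulic radius R = A/P = 1.948/3.598 = 0.5414 m.
From Manning's equation, S = [nQ / (1 A R^(2/3))]² = [0.028 × 2.22 / (1 × 1.948 × 0.5414^(2/3))]² = 0.00231.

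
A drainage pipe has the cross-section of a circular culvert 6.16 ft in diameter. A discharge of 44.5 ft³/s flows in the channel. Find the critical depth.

y_c = 1.75 ft

At critical depth, Q² T / (g A³) = 1, i.e. A³/T = Q²/g = 44.5²/32.2 = 61.5.
At y = 1.46 ft: A³/T = 30.11 — short.
At y = 1.75 ft: A³/T = 60.96 — close enough.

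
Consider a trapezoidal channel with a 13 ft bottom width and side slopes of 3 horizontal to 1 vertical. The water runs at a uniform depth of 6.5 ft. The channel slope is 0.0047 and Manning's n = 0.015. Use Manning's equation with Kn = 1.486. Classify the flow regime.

With bottom width b = 13 ft and side slope z = 3: A = (b + zy)y = (13 + 3×6.5)×6.5 = 211.2 ft²; P = b + 2y√(1+z²) = 13 + 2×6.5×3.162 = 54.11 ft.
Hydraulic radius R = A/P = 211.2/54.11 = 3.904 ft.
V = (1.486/n) R^(2/3) √S = (1.486/0.015) × 3.904^(2/3) × √0.0047 = 16.84 ft/s. Hydraulic depth D_h = A/T = 211.2/52 = 4.062 ft.
Froude number Fr = V/√(g·D_h) = 16.84/√(32.2×4.062) = 1.47, which is greater than 1, so the flow is supercritical.

supercritical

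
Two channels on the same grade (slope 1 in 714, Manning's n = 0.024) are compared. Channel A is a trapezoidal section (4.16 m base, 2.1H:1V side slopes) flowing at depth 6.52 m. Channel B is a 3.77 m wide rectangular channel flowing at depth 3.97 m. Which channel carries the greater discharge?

channel A

Channel A: With bottom width b = 4.16 m and side slope z = 2.1: A = (b + zy)y = (4.16 + 2.1×6.52)×6.52 = 116.4 m²; P = b + 2y√(1+z²) = 4.16 + 2×6.52×2.326 = 34.49 m. Hydraulic radius R = A/P = 116.4/34.49 = 3.375 m. Q_A = (1/0.024)·116.4·3.375^(2/3)·√0.001401 = 408.4 m³/s.
Channel B: Flow area A = b·y = 3.77 × 3.97 = 14.97 m². Wetted perimeter P = b + 2y = 3.77 + 2×3.97 = 11.71 m. Hydraulic radius R = A/P = 14.97/11.71 = 1.278 m. Q_B = (1/0.024)·14.97·1.278^(2/3)·√0.001401 = 27.49 m³/s.
Q_A = 408.4 m³/s vs Q_B = 27.49 m³/s, so channel A carries more.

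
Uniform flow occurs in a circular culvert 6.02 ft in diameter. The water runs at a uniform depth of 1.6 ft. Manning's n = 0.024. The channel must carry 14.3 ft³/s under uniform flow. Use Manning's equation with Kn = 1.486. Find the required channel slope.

For a circular section of diameter D = 6.02 ft at depth y = 1.6 ft, the central angle is θ = 2 arccos(1 − 2y/D) = 2.167 rad. Then A = (D²/8)(θ − sin θ) = 6.065 ft² and P = Dθ/2 = 6.521 ft.
Hydraulic radius R = A/P = 6.065/6.521 = 0.93 ft.
From Manning's equation, S = [nQ / (1.486 A R^(2/3))]² = [0.024 × 14.3 / (1.486 × 6.065 × 0.93^(2/3))]² = 0.0016.

S = 0.0016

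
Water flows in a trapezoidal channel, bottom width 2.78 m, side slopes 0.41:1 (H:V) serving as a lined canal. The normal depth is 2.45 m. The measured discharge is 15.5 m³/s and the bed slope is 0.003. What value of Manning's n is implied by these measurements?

With bottom width b = 2.78 m and side slope z = 0.41: A = (b + zy)y = (2.78 + 0.41×2.45)×2.45 = 9.272 m²; P = b + 2y√(1+z²) = 2.78 + 2×2.45×1.081 = 8.076 m.
Hydraulic radius R = A/P = 9.272/8.076 = 1.148 m.
Rearranging Manning's equation: n = (1/Q) A R^(2/3) S^(1/2) = (1/15.5) × 9.272 × 1.148^(2/3) × √0.003 = 0.0359.

n = 0.0359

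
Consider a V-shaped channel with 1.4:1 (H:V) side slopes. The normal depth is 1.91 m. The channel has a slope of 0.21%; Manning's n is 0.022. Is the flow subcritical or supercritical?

subcritical

For a triangular section with side slope z = 1.4: A = zy² = 1.4×1.91² = 5.107 m²; P = 2y√(1+z²) = 2×1.91×1.72 = 6.572 m.
Hydraulic radius R = A/P = 5.107/6.572 = 0.7771 m.
V = (1/n) R^(2/3) √S = (1/0.022) × 0.7771^(2/3) × √0.0021 = 1.761 m/s. Hydraulic depth D_h = A/T = 5.107/5.348 = 0.955 m.
Froude number Fr = V/√(g·D_h) = 1.761/√(9.81×0.955) = 0.575, which is less than 1, so the flow is subcritical.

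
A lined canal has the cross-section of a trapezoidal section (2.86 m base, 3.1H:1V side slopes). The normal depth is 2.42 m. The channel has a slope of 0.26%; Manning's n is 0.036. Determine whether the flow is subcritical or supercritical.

subcritical

With bottom width b = 2.86 m and side slope z = 3.1: A = (b + zy)y = (2.86 + 3.1×2.42)×2.42 = 25.08 m²; P = b + 2y√(1+z²) = 2.86 + 2×2.42×3.257 = 18.63 m.
Hydraulic radius R = A/P = 25.08/18.63 = 1.346 m.
V = (1/n) R^(2/3) √S = (1/0.036) × 1.346^(2/3) × √0.0026 = 1.727 m/s. Hydraulic depth D_h = A/T = 25.08/17.86 = 1.404 m.
Froude number Fr = V/√(g·D_h) = 1.727/√(9.81×1.404) = 0.465, which is less than 1, so the flow is subcritical.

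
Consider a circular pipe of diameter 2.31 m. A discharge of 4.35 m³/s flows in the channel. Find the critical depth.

y_c = 0.956 m

At critical depth, Q² T / (g A³) = 1, i.e. A³/T = Q²/g = 4.35²/9.81 = 1.929.
At y = 1.07 m: A³/T = 2.974 — too large.
At y = 0.803 m: A³/T = 0.9874 — too small.
At y = 0.956 m: A³/T = 1.932 — matches.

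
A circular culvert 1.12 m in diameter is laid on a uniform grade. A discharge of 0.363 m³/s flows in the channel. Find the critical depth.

y_c = 0.327 m

At critical depth, Q² T / (g A³) = 1, i.e. A³/T = Q²/g = 0.363²/9.81 = 0.01343.
Try y = 0.371 m: A³/T = 0.02196 — over.
Try y = 0.268 m: A³/T = 0.00621 — short.
Try y = 0.327 m: A³/T = 0.01347 — ≈ 0.01343.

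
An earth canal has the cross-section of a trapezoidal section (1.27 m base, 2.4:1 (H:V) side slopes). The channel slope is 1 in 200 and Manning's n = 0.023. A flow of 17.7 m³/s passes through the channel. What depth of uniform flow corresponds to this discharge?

y_n = 1.44 m

Manning's equation rearranged: A R^(2/3) = nQ / (1·√S) = 0.023 × 17.7 / (√0.005) = 5.757.
Trying y = 1.14 m: A R^(2/3) = 3.372 — low.
Trying y = 1.44 m: A R^(2/3) = 5.752 — close enough.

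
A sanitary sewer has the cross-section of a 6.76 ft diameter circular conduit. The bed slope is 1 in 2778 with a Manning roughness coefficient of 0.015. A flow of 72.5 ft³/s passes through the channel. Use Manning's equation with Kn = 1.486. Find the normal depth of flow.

y_n = 4.4 ft

Manning's equation rearranged: A R^(2/3) = nQ / (1.486·√S) = 0.015 × 72.5 / (1.486 × √0.00036) = 38.57.
At y = 3.59 ft: A R^(2/3) = 28.17 — low.
At y = 4.4 ft: A R^(2/3) = 38.59 — ≈ 38.57.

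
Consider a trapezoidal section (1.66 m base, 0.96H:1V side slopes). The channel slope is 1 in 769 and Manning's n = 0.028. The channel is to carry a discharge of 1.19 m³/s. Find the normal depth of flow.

Manning's equation rearranged: A R^(2/3) = nQ / (1·√S) = 0.028 × 1.19 / (√0.0013) = 0.924.
At y = 0.54 m: A R^(2/3) = 0.6091 — short.
At y = 0.684 m: A R^(2/3) = 0.9244 — ≈ 0.924.

y_n = 0.684 m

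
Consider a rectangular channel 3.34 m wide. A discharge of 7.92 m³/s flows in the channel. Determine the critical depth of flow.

y_c = 0.831 m

For a rectangular channel, critical depth y_c = (q²/g)^(1/3) where q = Q/b = 7.92/3.34 = 2.371 m²/s.
So y_c = (2.371²/9.81)^(1/3) = 0.831 m.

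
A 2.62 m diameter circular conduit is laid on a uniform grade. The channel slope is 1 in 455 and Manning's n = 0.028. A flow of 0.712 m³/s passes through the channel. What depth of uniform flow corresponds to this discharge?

Manning's equation rearranged: A R^(2/3) = nQ / (1·√S) = 0.028 × 0.712 / (√0.002198) = 0.4252.
Try y = 0.699 m: A R^(2/3) = 0.6333 — over.
Try y = 0.572 m: A R^(2/3) = 0.425 — matches.

y_n = 0.572 m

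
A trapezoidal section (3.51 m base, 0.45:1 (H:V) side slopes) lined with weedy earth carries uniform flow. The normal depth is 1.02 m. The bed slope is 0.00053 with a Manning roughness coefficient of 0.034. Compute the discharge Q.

Q = 2.17 m³/s

With bottom width b = 3.51 m and side slope z = 0.45: A = (b + zy)y = (3.51 + 0.45×1.02)×1.02 = 4.048 m²; P = b + 2y√(1+z²) = 3.51 + 2×1.02×1.097 = 5.747 m.
Hydraulic radius R = A/P = 4.048/5.747 = 0.7044 m.
Manning's equation: Q = (1/n) A R^(2/3) S^(1/2) = (1/0.034) × 4.048 × 0.7044^(2/3) × 0.00053^(1/2) = 2.17 m³/s.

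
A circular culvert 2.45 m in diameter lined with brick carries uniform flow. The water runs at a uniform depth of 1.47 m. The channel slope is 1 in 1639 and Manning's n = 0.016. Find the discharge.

Q = 3.53 m³/s

For a circular section of diameter D = 2.45 m at depth y = 1.47 m, the central angle is θ = 2 arccos(1 − 2y/D) = 3.544 rad. Then A = (D²/8)(θ − sin θ) = 2.953 m² and P = Dθ/2 = 4.342 m.
Hydraulic radius R = A/P = 2.953/4.342 = 0.6802 m.
Manning's equation: Q = (1/n) A R^(2/3) S^(1/2) = (1/0.016) × 2.953 × 0.6802^(2/3) × 0.0006101^(1/2) = 3.53 m³/s.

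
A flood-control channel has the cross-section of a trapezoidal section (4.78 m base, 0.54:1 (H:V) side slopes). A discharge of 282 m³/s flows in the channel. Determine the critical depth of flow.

At critical depth, Q² T / (g A³) = 1, i.e. A³/T = Q²/g = 282²/9.81 = 8106.
Trying y = 6.43 m: A³/T = 12740 — too large.
Trying y = 5.1 m: A³/T = 5514 — too small.
Trying y = 5.68 m: A³/T = 8113 — ≈ 8106.

y_c = 5.68 m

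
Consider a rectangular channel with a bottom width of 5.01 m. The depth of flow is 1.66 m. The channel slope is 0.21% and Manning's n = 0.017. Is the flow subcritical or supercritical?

Flow area A = b·y = 5.01 × 1.66 = 8.317 m². Wetted perimeter P = b + 2y = 5.01 + 2×1.66 = 8.33 m.
Hydraulic radius R = A/P = 8.317/8.33 = 0.9984 m.
V = (1/n) R^(2/3) √S = (1/0.017) × 0.9984^(2/3) × √0.0021 = 2.693 m/s. Hydraulic depth D_h = A/T = 8.317/5.01 = 1.66 m.
Froude number Fr = V/√(g·D_h) = 2.693/√(9.81×1.66) = 0.667, which is less than 1, so the flow is subcritical.

subcritical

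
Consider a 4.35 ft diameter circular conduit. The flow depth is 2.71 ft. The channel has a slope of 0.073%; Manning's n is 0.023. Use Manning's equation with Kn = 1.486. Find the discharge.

For a circular section of diameter D = 4.35 ft at depth y = 2.71 ft, the central angle is θ = 2 arccos(1 − 2y/D) = 3.639 rad. Then A = (D²/8)(θ − sin θ) = 9.734 ft² and P = Dθ/2 = 7.914 ft.
Hydraulic radius R = A/P = 9.734/7.914 = 1.23 ft.
Manning's equation: Q = (1.486/n) A R^(2/3) S^(1/2) = (1.486/0.023) × 9.734 × 1.23^(2/3) × 0.00073^(1/2) = 19.5 ft³/s.

Q = 19.5 ft³/s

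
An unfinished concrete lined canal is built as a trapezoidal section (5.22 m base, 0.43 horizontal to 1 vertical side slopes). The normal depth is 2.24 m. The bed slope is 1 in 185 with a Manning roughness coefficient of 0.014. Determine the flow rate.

Q = 89.8 m³/s

With bottom width b = 5.22 m and side slope z = 0.43: A = (b + zy)y = (5.22 + 0.43×2.24)×2.24 = 13.85 m²; P = b + 2y√(1+z²) = 5.22 + 2×2.24×1.089 = 10.1 m.
Hydraulic radius R = A/P = 13.85/10.1 = 1.372 m.
Manning's equation: Q = (1/n) A R^(2/3) S^(1/2) = (1/0.014) × 13.85 × 1.372^(2/3) × 0.005405^(1/2) = 89.8 m³/s.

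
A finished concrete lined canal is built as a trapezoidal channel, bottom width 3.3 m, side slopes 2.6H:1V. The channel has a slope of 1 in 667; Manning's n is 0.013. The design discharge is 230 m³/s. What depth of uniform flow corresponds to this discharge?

y_n = 3.73 m

Manning's equation rearranged: A R^(2/3) = nQ / (1·√S) = 0.013 × 230 / (√0.001499) = 77.22.
At y = 3.22 m: A R^(2/3) = 54.98 — short.
At y = 4.16 m: A R^(2/3) = 99.87 — over.
At y = 3.73 m: A R^(2/3) = 77.3 — matches.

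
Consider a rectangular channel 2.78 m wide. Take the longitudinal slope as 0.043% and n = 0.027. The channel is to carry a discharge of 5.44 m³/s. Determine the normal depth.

Manning's equation rearranged: A R^(2/3) = nQ / (1·√S) = 0.027 × 5.44 / (√0.00043) = 7.083.
At y = 2.21 m: A R^(2/3) = 5.527 — low.
At y = 3.42 m: A R^(2/3) = 9.433 — high.
At y = 2.7 m: A R^(2/3) = 7.088 — matches.

y_n = 2.7 m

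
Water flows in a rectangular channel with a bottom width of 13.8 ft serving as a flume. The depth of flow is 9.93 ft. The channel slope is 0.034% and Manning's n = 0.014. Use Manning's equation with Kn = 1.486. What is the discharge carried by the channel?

Q = 684 ft³/s

Flow area A = b·y = 13.8 × 9.93 = 137 ft². Wetted perimeter P = b + 2y = 13.8 + 2×9.93 = 33.66 ft.
Hydraulic radius R = A/P = 137/33.66 = 4.071 ft.
Manning's equation: Q = (1.486/n) A R^(2/3) S^(1/2) = (1.486/0.014) × 137 × 4.071^(2/3) × 0.00034^(1/2) = 684 ft³/s.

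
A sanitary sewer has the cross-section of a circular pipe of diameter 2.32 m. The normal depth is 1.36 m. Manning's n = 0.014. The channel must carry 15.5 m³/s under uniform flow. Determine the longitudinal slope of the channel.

For a circular section of diameter D = 2.32 m at depth y = 1.36 m, the central angle is θ = 2 arccos(1 − 2y/D) = 3.488 rad. Then A = (D²/8)(θ − sin θ) = 2.575 m² and P = Dθ/2 = 4.046 m.
Hydraulic radius R = A/P = 2.575/4.046 = 0.6365 m.
From Manning's equation, S = [nQ / (1 A R^(2/3))]² = [0.014 × 15.5 / (1 × 2.575 × 0.6365^(2/3))]² = 0.013.

S = 0.013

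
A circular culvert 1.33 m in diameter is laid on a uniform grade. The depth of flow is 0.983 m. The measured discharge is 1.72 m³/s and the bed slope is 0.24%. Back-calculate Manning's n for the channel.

n = 0.017

For a circular section of diameter D = 1.33 m at depth y = 0.983 m, the central angle is θ = 2 arccos(1 − 2y/D) = 4.139 rad. Then A = (D²/8)(θ − sin θ) = 1.101 m² and P = Dθ/2 = 2.752 m.
Hydraulic radius R = A/P = 1.101/2.752 = 0.4 m.
Rearranging Manning's equation: n = (1/Q) A R^(2/3) S^(1/2) = (1/1.72) × 1.101 × 0.4^(2/3) × √0.0024 = 0.017.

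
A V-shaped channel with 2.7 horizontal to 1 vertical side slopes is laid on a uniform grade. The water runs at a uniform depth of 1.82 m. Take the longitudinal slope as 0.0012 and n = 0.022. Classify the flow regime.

For a triangular section with side slope z = 2.7: A = zy² = 2.7×1.82² = 8.943 m²; P = 2y√(1+z²) = 2×1.82×2.879 = 10.48 m.
Hydraulic radius R = A/P = 8.943/10.48 = 0.8534 m.
V = (1/n) R^(2/3) √S = (1/0.022) × 0.8534^(2/3) × √0.0012 = 1.417 m/s. Hydraulic depth D_h = A/T = 8.943/9.828 = 0.91 m.
Froude number Fr = V/√(g·D_h) = 1.417/√(9.81×0.91) = 0.474, which is less than 1, so the flow is subcritical.

subcritical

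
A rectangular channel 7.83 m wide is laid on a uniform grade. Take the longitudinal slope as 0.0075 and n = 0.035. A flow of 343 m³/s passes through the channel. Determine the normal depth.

Manning's equation rearranged: A R^(2/3) = nQ / (1·√S) = 0.035 × 343 / (√0.0075) = 138.6.
Trying y = 10.3 m: A R^(2/3) = 161.6 — over.
Trying y = 7.73 m: A R^(2/3) = 114.4 — short.
Trying y = 9.06 m: A R^(2/3) = 138.7 — close enough.

y_n = 9.06 m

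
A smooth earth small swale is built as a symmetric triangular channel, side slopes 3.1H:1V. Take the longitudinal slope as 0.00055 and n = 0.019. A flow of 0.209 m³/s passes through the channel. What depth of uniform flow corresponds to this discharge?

y_n = 0.405 m

Manning's equation rearranged: A R^(2/3) = nQ / (1·√S) = 0.019 × 0.209 / (√0.00055) = 0.1693.
At y = 0.36 m: A R^(2/3) = 0.1239 — low.
At y = 0.476 m: A R^(2/3) = 0.261 — high.
At y = 0.405 m: A R^(2/3) = 0.1697 — ≈ 0.1693.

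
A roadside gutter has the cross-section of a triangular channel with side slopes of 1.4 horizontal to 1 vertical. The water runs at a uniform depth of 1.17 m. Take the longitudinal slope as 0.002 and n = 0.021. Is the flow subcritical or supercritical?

subcritical

For a triangular section with side slope z = 1.4: A = zy² = 1.4×1.17² = 1.916 m²; P = 2y√(1+z²) = 2×1.17×1.72 = 4.026 m.
Hydraulic radius R = A/P = 1.916/4.026 = 0.476 m.
V = (1/n) R^(2/3) √S = (1/0.021) × 0.476^(2/3) × √0.002 = 1.298 m/s. Hydraulic depth D_h = A/T = 1.916/3.276 = 0.585 m.
Froude number Fr = V/√(g·D_h) = 1.298/√(9.81×0.585) = 0.542, which is less than 1, so the flow is subcritical.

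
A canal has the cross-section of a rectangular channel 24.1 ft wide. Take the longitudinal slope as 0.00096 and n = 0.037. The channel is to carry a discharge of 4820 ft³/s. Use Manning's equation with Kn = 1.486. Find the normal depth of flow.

Manning's equation rearranged: A R^(2/3) = nQ / (1.486·√S) = 0.037 × 4820 / (1.486 × √0.00096) = 3873.
At y = 43.8 ft: A R^(2/3) = 4718 — too large.
At y = 32.9 ft: A R^(2/3) = 3385 — too small.
At y = 36.9 ft: A R^(2/3) = 3872 — ≈ 3873.

y_n = 36.9 ft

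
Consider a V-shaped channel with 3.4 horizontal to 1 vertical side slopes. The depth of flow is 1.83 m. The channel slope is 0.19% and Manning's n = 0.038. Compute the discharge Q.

Q = 12 m³/s

For a triangular section with side slope z = 3.4: A = zy² = 3.4×1.83² = 11.39 m²; P = 2y√(1+z²) = 2×1.83×3.544 = 12.97 m.
Hydraulic radius R = A/P = 11.39/12.97 = 0.8778 m.
Manning's equation: Q = (1/n) A R^(2/3) S^(1/2) = (1/0.038) × 11.39 × 0.8778^(2/3) × 0.0019^(1/2) = 12 m³/s.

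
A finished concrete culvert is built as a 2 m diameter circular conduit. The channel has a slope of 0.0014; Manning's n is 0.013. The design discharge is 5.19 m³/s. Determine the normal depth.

y_n = 1.5 m

Manning's equation rearranged: A R^(2/3) = nQ / (1·√S) = 0.013 × 5.19 / (√0.0014) = 1.803.
Trying y = 1.74 m: A R^(2/3) = 2.072 — over.
Trying y = 1.26 m: A R^(2/3) = 1.431 — short.
Trying y = 1.5 m: A R^(2/3) = 1.805 — close enough.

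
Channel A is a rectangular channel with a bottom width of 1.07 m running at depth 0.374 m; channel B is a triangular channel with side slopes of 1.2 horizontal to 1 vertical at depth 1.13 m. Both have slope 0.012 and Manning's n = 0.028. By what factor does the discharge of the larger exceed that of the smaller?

Channel A: Flow area A = b·y = 1.07 × 0.374 = 0.4002 m². Wetted perimeter P = b + 2y = 1.07 + 2×0.374 = 1.818 m. Hydraulic radius R = A/P = 0.4002/1.818 = 0.2201 m. Q_A = (1/0.028)·0.4002·0.2201^(2/3)·√0.012 = 0.5708 m³/s.
Channel B: For a triangular section with side slope z = 1.2: A = zy² = 1.2×1.13² = 1.532 m²; P = 2y√(1+z²) = 2×1.13×1.562 = 3.53 m. Hydraulic radius R = A/P = 1.532/3.53 = 0.434 m. Q_B = (1/0.028)·1.532·0.434^(2/3)·√0.012 = 3.437 m³/s.
The larger discharge is 3.437 m³/s and the smaller is 0.5708 m³/s; the ratio is 6.02.

6.02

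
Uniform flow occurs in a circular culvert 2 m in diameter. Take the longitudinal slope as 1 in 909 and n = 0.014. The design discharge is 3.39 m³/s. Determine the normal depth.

Manning's equation rearranged: A R^(2/3) = nQ / (1·√S) = 0.014 × 3.39 / (√0.0011) = 1.431.
Try y = 0.898 m: A R^(2/3) = 0.8211 — low.
Try y = 1.26 m: A R^(2/3) = 1.431 — ≈ 1.431.

y_n = 1.26 m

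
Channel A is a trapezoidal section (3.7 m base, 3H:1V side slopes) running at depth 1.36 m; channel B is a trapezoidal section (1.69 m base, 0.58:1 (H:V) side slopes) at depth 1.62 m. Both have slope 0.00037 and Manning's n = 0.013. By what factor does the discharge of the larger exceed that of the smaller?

2.64

Channel A: With bottom width b = 3.7 m and side slope z = 3: A = (b + zy)y = (3.7 + 3×1.36)×1.36 = 10.58 m²; P = b + 2y√(1+z²) = 3.7 + 2×1.36×3.162 = 12.3 m. Hydraulic radius R = A/P = 10.58/12.3 = 0.8601 m. Q_A = (1/0.013)·10.58·0.8601^(2/3)·√0.00037 = 14.16 m³/s.
Channel B: With bottom width b = 1.69 m and side slope z = 0.58: A = (b + zy)y = (1.69 + 0.58×1.62)×1.62 = 4.26 m²; P = b + 2y√(1+z²) = 1.69 + 2×1.62×1.156 = 5.436 m. Hydraulic radius R = A/P = 4.26/5.436 = 0.7837 m. Q_B = (1/0.013)·4.26·0.7837^(2/3)·√0.00037 = 5.358 m³/s.
The larger discharge is 14.16 m³/s and the smaller is 5.358 m³/s; the ratio is 2.64.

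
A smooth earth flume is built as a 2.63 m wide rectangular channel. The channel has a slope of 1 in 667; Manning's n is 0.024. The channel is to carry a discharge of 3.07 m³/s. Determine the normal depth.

Manning's equation rearranged: A R^(2/3) = nQ / (1·√S) = 0.024 × 3.07 / (√0.001499) = 1.903.
Try y = 1.32 m: A R^(2/3) = 2.628 — over.
Try y = 0.785 m: A R^(2/3) = 1.286 — short.
Try y = 1.04 m: A R^(2/3) = 1.904 — matches.

y_n = 1.04 m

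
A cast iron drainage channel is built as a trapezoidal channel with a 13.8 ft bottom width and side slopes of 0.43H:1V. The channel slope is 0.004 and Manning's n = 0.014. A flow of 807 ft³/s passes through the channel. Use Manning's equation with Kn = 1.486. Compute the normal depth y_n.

Manning's equation rearranged: A R^(2/3) = nQ / (1.486·√S) = 0.014 × 807 / (1.486 × √0.004) = 120.2.
Trying y = 3.48 ft: A R^(2/3) = 97.8 — too small.
Trying y = 3.96 ft: A R^(2/3) = 120.2 — ≈ 120.2.

y_n = 3.96 ft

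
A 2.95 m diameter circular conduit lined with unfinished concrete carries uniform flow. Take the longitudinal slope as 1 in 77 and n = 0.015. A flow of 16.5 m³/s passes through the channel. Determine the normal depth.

y_n = 1.28 m

Manning's equation rearranged: A R^(2/3) = nQ / (1·√S) = 0.015 × 16.5 / (√0.01299) = 2.172.
Trying y = 0.872 m: A R^(2/3) = 1.062 — low.
Trying y = 1.53 m: A R^(2/3) = 2.967 — high.
Trying y = 1.28 m: A R^(2/3) = 2.178 — close enough.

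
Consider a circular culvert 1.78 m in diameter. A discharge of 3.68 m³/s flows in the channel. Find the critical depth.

y_c = 0.949 m

At critical depth, Q² T / (g A³) = 1, i.e. A³/T = Q²/g = 3.68²/9.81 = 1.38.
At y = 0.796 m: A³/T = 0.7062 — low.
At y = 0.949 m: A³/T = 1.383 — close enough.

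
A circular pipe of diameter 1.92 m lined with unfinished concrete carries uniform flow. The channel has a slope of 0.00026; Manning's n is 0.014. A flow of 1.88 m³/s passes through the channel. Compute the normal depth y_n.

Manning's equation rearranged: A R^(2/3) = nQ / (1·√S) = 0.014 × 1.88 / (√0.00026) = 1.632.
Trying y = 1.28 m: A R^(2/3) = 1.391 — short.
Trying y = 1.72 m: A R^(2/3) = 1.888 — over.
Trying y = 1.45 m: A R^(2/3) = 1.632 — close enough.

y_n = 1.45 m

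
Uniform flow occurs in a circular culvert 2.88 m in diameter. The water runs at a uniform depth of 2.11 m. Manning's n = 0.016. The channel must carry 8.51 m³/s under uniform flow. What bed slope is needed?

For a circular section of diameter D = 2.88 m at depth y = 2.11 m, the central angle is θ = 2 arccos(1 − 2y/D) = 4.109 rad. Then A = (D²/8)(θ − sin θ) = 5.115 m² and P = Dθ/2 = 5.918 m.
Hydraulic radius R = A/P = 5.115/5.918 = 0.8643 m.
From Manning's equation, S = [nQ / (1 A R^(2/3))]² = [0.016 × 8.51 / (1 × 5.115 × 0.8643^(2/3))]² = 0.000861.

S = 0.000861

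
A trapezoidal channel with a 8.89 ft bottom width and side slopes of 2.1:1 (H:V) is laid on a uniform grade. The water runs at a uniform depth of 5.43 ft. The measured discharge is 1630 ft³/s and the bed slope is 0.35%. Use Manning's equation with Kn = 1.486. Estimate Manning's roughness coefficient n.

n = 0.013

With bottom width b = 8.89 ft and side slope z = 2.1: A = (b + zy)y = (8.89 + 2.1×5.43)×5.43 = 110.2 ft²; P = b + 2y√(1+z²) = 8.89 + 2×5.43×2.326 = 34.15 ft.
Hydraulic radius R = A/P = 110.2/34.15 = 3.227 ft.
Rearranging Manning's equation: n = (1.486/Q) A R^(2/3) S^(1/2) = (1.486/1630) × 110.2 × 3.227^(2/3) × √0.0035 = 0.013.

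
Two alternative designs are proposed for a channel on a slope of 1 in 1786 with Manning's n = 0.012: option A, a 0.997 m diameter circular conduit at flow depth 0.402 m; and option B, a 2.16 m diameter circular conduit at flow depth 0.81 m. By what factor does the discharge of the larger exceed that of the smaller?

6.88

Channel A: For a circular section of diameter D = 0.997 m at depth y = 0.402 m, the central angle is θ = 2 arccos(1 − 2y/D) = 2.752 rad. Then A = (D²/8)(θ − sin θ) = 0.2947 m² and P = Dθ/2 = 1.372 m. Hydraulic radius R = A/P = 0.2947/1.372 = 0.2148 m. Q_A = (1/0.012)·0.2947·0.2148^(2/3)·√0.0005599 = 0.2085 m³/s.
Channel B: For a circular section of diameter D = 2.16 m at depth y = 0.81 m, the central angle is θ = 2 arccos(1 − 2y/D) = 2.636 rad. Then A = (D²/8)(θ − sin θ) = 1.255 m² and P = Dθ/2 = 2.847 m. Hydraulic radius R = A/P = 1.255/2.847 = 0.4408 m. Q_B = (1/0.012)·1.255·0.4408^(2/3)·√0.0005599 = 1.434 m³/s.
The larger discharge is 1.434 m³/s and the smaller is 0.2085 m³/s; the ratio is 6.88.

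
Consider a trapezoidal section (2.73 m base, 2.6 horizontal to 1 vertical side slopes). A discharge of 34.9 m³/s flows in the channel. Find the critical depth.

At critical depth, Q² T / (g A³) = 1, i.e. A³/T = Q²/g = 34.9²/9.81 = 124.2.
Trying y = 1.15 m: A³/T = 32.68 — low.
Trying y = 1.61 m: A³/T = 124.3 — close enough.

y_c = 1.61 m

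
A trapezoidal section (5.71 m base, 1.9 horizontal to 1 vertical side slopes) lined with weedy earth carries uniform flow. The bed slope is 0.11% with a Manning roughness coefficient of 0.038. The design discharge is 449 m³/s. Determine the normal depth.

y_n = 8.61 m

Manning's equation rearranged: A R^(2/3) = nQ / (1·√S) = 0.038 × 449 / (√0.0011) = 514.4.
Try y = 10.9 m: A R^(2/3) = 895.5 — too large.
Try y = 6.71 m: A R^(2/3) = 290.3 — too small.
Try y = 8.61 m: A R^(2/3) = 514.2 — close enough.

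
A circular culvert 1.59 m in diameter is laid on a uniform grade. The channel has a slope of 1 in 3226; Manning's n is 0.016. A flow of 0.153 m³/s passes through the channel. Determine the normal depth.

Manning's equation rearranged: A R^(2/3) = nQ / (1·√S) = 0.016 × 0.153 / (√0.00031) = 0.139.
Trying y = 0.449 m: A R^(2/3) = 0.1869 — too large.
Trying y = 0.279 m: A R^(2/3) = 0.07202 — too small.
Trying y = 0.386 m: A R^(2/3) = 0.1387 — matches.

y_n = 0.386 m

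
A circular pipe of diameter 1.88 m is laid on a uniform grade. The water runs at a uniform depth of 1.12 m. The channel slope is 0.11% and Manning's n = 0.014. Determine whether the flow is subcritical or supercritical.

For a circular section of diameter D = 1.88 m at depth y = 1.12 m, the central angle is θ = 2 arccos(1 − 2y/D) = 3.527 rad. Then A = (D²/8)(θ − sin θ) = 1.724 m² and P = Dθ/2 = 3.315 m.
Hydraulic radius R = A/P = 1.724/3.315 = 0.5201 m.
V = (1/n) R^(2/3) √S = (1/0.014) × 0.5201^(2/3) × √0.0011 = 1.532 m/s. Hydraulic depth D_h = A/T = 1.724/1.845 = 0.9345 m.
Froude number Fr = V/√(g·D_h) = 1.532/√(9.81×0.9345) = 0.506, which is less than 1, so the flow is subcritical.

subcritical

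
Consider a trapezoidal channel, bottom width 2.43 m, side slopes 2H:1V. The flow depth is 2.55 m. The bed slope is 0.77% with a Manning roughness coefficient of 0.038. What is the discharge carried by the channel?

Q = 55.2 m³/s

With bottom width b = 2.43 m and side slope z = 2: A = (b + zy)y = (2.43 + 2×2.55)×2.55 = 19.2 m²; P = b + 2y√(1+z²) = 2.43 + 2×2.55×2.236 = 13.83 m.
Hydraulic radius R = A/P = 19.2/13.83 = 1.388 m.
Manning's equation: Q = (1/n) A R^(2/3) S^(1/2) = (1/0.038) × 19.2 × 1.388^(2/3) × 0.0077^(1/2) = 55.2 m³/s.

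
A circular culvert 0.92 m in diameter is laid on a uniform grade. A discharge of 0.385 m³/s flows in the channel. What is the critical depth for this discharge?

y_c = 0.357 m

At critical depth, Q² T / (g A³) = 1, i.e. A³/T = Q²/g = 0.385²/9.81 = 0.01511.
At y = 0.423 m: A³/T = 0.02897 — over.
At y = 0.272 m: A³/T = 0.005288 — short.
At y = 0.357 m: A³/T = 0.01511 — ≈ 0.01511.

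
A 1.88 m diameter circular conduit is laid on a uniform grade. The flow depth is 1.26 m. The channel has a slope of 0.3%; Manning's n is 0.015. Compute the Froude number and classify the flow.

For a circular section of diameter D = 1.88 m at depth y = 1.26 m, the central angle is θ = 2 arccos(1 − 2y/D) = 3.836 rad. Then A = (D²/8)(θ − sin θ) = 1.978 m² and P = Dθ/2 = 3.606 m.
Hydraulic radius R = A/P = 1.978/3.606 = 0.5484 m.
V = (1/n) R^(2/3) √S = (1/0.015) × 0.5484^(2/3) × √0.003 = 2.447 m/s. Hydraulic depth D_h = A/T = 1.978/1.768 = 1.119 m.
Froude number Fr = V/√(g·D_h) = 2.447/√(9.81×1.119) = 0.738, which is less than 1, so the flow is subcritical.

subcritical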